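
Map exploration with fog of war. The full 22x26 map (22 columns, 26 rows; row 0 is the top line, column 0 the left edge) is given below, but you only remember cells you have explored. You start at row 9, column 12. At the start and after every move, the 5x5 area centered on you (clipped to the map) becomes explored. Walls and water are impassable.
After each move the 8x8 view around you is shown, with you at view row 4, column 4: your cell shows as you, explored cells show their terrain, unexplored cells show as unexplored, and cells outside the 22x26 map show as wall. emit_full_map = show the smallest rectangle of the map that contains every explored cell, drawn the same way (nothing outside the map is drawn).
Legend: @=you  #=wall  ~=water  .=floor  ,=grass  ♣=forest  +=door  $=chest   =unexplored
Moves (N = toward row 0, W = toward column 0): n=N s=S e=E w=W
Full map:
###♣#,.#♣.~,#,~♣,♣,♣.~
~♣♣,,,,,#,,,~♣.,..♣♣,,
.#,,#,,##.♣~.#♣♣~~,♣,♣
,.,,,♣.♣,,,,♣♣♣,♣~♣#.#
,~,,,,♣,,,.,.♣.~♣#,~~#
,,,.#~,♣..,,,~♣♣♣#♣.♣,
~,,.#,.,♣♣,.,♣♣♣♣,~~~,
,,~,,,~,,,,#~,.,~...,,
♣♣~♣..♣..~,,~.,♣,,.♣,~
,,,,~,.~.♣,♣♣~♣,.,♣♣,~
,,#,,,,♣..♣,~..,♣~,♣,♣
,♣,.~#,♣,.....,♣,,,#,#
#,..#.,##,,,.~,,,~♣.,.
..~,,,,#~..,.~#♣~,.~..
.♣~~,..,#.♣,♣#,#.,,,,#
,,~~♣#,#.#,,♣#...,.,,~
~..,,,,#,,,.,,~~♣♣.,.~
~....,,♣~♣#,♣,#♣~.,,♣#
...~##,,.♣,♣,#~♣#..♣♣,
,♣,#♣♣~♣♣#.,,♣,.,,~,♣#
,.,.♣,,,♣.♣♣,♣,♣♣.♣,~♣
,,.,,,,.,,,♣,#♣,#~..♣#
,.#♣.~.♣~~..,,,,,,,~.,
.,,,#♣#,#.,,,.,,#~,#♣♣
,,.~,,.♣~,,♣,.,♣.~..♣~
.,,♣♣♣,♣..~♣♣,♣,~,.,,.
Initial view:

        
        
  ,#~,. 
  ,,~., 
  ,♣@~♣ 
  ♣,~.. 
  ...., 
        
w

        
        
  ,,#~,.
  ~,,~.,
  ♣,@♣~♣
  .♣,~..
  .....,
        

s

        
  ,,#~,.
  ~,,~.,
  ♣,♣♣~♣
  .♣@~..
  .....,
  ,,,.~ 
        

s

  ,,#~,.
  ~,,~.,
  ♣,♣♣~♣
  .♣,~..
  ..@..,
  ,,,.~ 
  ..,.~ 
        

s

  ~,,~.,
  ♣,♣♣~♣
  .♣,~..
  .....,
  ,,@.~ 
  ..,.~ 
  .♣,♣# 
        

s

  ♣,♣♣~♣
  .♣,~..
  .....,
  ,,,.~ 
  ..@.~ 
  .♣,♣# 
  #,,♣# 
        

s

  .♣,~..
  .....,
  ,,,.~ 
  ..,.~ 
  .♣@♣# 
  #,,♣# 
  ,,.,, 
        

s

  .....,
  ,,,.~ 
  ..,.~ 
  .♣,♣# 
  #,@♣# 
  ,,.,, 
  ♣#,♣, 
        

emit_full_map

,,#~,.
~,,~.,
♣,♣♣~♣
.♣,~..
.....,
,,,.~ 
..,.~ 
.♣,♣# 
#,@♣# 
,,.,, 
♣#,♣, 

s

  ,,,.~ 
  ..,.~ 
  .♣,♣# 
  #,,♣# 
  ,,@,, 
  ♣#,♣, 
  ♣,♣,# 
        

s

  ..,.~ 
  .♣,♣# 
  #,,♣# 
  ,,.,, 
  ♣#@♣, 
  ♣,♣,# 
  #.,,♣ 
        

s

  .♣,♣# 
  #,,♣# 
  ,,.,, 
  ♣#,♣, 
  ♣,@,# 
  #.,,♣ 
  .♣♣,♣ 
        

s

  #,,♣# 
  ,,.,, 
  ♣#,♣, 
  ♣,♣,# 
  #.@,♣ 
  .♣♣,♣ 
  ,,♣,# 
        

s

  ,,.,, 
  ♣#,♣, 
  ♣,♣,# 
  #.,,♣ 
  .♣@,♣ 
  ,,♣,# 
  ~..,, 
        

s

  ♣#,♣, 
  ♣,♣,# 
  #.,,♣ 
  .♣♣,♣ 
  ,,@,# 
  ~..,, 
  .,,,. 
        

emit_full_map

,,#~,.
~,,~.,
♣,♣♣~♣
.♣,~..
.....,
,,,.~ 
..,.~ 
.♣,♣# 
#,,♣# 
,,.,, 
♣#,♣, 
♣,♣,# 
#.,,♣ 
.♣♣,♣ 
,,@,# 
~..,, 
.,,,. 

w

   ♣#,♣,
   ♣,♣,#
  ♣#.,,♣
  ♣.♣♣,♣
  ,,@♣,#
  ~~..,,
  #.,,,.
        

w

    ♣#,♣
    ♣,♣,
  ♣♣#.,,
  ,♣.♣♣,
  .,@,♣,
  ♣~~..,
  ,#.,,,
        

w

     ♣#,
     ♣,♣
  ~♣♣#.,
  ,,♣.♣♣
  ,.@,,♣
  .♣~~..
  #,#.,,
        

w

      ♣#
      ♣,
  ♣~♣♣#.
  ,,,♣.♣
  ,,@,,,
  ~.♣~~.
  ♣#,#.,
        

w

       ♣
       ♣
  ♣♣~♣♣#
  ♣,,,♣.
  ,,@.,,
  .~.♣~~
  #♣#,#.
        

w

        
        
  #♣♣~♣♣
  .♣,,,♣
  ,,@,.,
  ♣.~.♣~
  ,#♣#,#
        

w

        
        
  ,#♣♣~♣
  ,.♣,,,
  .,@,,.
  #♣.~.♣
  ,,#♣#,
        

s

        
  ,#♣♣~♣
  ,.♣,,,
  .,,,,.
  #♣@~.♣
  ,,#♣#,
  .~,,. 
        

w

#       
#  ,#♣♣~
# .,.♣,,
# ,.,,,,
# .#@.~.
# ,,,#♣#
# ,.~,,.
#       

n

#       
#       
# ♣,#♣♣~
# .,.♣,,
# ,.@,,,
# .#♣.~.
# ,,,#♣#
# ,.~,,.

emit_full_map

        ,,#~,.
        ~,,~.,
        ♣,♣♣~♣
        .♣,~..
        .....,
        ,,,.~ 
        ..,.~ 
        .♣,♣# 
        #,,♣# 
        ,,.,, 
        ♣#,♣, 
        ♣,♣,# 
♣,#♣♣~♣♣#.,,♣ 
.,.♣,,,♣.♣♣,♣ 
,.@,,,.,,,♣,# 
.#♣.~.♣~~..,, 
,,,#♣#,#.,,,. 
,.~,,.        


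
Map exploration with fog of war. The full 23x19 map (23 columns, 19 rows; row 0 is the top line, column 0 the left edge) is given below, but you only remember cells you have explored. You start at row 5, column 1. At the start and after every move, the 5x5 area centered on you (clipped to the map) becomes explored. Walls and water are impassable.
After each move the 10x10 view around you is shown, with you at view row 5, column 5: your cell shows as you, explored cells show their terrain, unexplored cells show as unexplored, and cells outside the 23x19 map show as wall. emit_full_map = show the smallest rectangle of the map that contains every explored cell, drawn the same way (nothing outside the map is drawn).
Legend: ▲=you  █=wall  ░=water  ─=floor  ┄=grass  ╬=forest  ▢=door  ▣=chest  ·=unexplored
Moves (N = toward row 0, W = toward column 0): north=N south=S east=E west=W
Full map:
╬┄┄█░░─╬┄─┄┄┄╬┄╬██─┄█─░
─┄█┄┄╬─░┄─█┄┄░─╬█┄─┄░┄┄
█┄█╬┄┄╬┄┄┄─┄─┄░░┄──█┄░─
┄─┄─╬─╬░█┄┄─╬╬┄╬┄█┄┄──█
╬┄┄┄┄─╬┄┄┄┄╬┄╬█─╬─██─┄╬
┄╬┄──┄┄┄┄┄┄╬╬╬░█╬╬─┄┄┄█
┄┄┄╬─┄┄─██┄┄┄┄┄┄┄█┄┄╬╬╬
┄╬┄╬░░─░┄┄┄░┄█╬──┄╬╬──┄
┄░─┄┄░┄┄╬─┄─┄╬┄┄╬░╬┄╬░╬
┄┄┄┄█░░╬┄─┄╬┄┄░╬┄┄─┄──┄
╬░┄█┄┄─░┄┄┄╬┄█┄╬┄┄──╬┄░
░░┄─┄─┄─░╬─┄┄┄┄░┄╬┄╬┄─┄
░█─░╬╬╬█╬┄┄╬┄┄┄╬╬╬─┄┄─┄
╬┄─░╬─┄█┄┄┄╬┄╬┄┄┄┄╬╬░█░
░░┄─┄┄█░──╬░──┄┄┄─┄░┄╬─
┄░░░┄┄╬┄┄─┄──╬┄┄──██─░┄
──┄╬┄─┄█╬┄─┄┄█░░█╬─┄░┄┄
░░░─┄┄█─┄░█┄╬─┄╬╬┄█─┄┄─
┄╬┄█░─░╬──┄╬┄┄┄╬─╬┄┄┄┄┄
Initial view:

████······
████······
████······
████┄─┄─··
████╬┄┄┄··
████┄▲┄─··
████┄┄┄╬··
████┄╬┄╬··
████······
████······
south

████······
████······
████┄─┄─··
████╬┄┄┄··
████┄╬┄─··
████┄▲┄╬··
████┄╬┄╬··
████┄░─┄··
████······
████······

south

████······
████┄─┄─··
████╬┄┄┄··
████┄╬┄─··
████┄┄┄╬··
████┄▲┄╬··
████┄░─┄··
████┄┄┄┄··
████······
████······

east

███·······
███┄─┄─···
███╬┄┄┄···
███┄╬┄──··
███┄┄┄╬─··
███┄╬▲╬░··
███┄░─┄┄··
███┄┄┄┄█··
███·······
███·······

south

███┄─┄─···
███╬┄┄┄···
███┄╬┄──··
███┄┄┄╬─··
███┄╬┄╬░··
███┄░▲┄┄··
███┄┄┄┄█··
███╬░┄█┄··
███·······
███·······

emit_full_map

┄─┄─·
╬┄┄┄·
┄╬┄──
┄┄┄╬─
┄╬┄╬░
┄░▲┄┄
┄┄┄┄█
╬░┄█┄

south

███╬┄┄┄···
███┄╬┄──··
███┄┄┄╬─··
███┄╬┄╬░··
███┄░─┄┄··
███┄┄▲┄█··
███╬░┄█┄··
███░░┄─┄··
███·······
███·······

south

███┄╬┄──··
███┄┄┄╬─··
███┄╬┄╬░··
███┄░─┄┄··
███┄┄┄┄█··
███╬░▲█┄··
███░░┄─┄··
███░█─░╬··
███·······
███·······

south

███┄┄┄╬─··
███┄╬┄╬░··
███┄░─┄┄··
███┄┄┄┄█··
███╬░┄█┄··
███░░▲─┄··
███░█─░╬··
███╬┄─░╬··
███·······
███·······

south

███┄╬┄╬░··
███┄░─┄┄··
███┄┄┄┄█··
███╬░┄█┄··
███░░┄─┄··
███░█▲░╬··
███╬┄─░╬··
███░░┄─┄··
███·······
███·······

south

███┄░─┄┄··
███┄┄┄┄█··
███╬░┄█┄··
███░░┄─┄··
███░█─░╬··
███╬┄▲░╬··
███░░┄─┄··
███┄░░░┄··
███·······
███·······

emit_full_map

┄─┄─·
╬┄┄┄·
┄╬┄──
┄┄┄╬─
┄╬┄╬░
┄░─┄┄
┄┄┄┄█
╬░┄█┄
░░┄─┄
░█─░╬
╬┄▲░╬
░░┄─┄
┄░░░┄

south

███┄┄┄┄█··
███╬░┄█┄··
███░░┄─┄··
███░█─░╬··
███╬┄─░╬··
███░░▲─┄··
███┄░░░┄··
███──┄╬┄··
███·······
███·······

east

██┄┄┄┄█···
██╬░┄█┄···
██░░┄─┄···
██░█─░╬╬··
██╬┄─░╬─··
██░░┄▲┄┄··
██┄░░░┄┄··
██──┄╬┄─··
██········
██········

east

█┄┄┄┄█····
█╬░┄█┄····
█░░┄─┄····
█░█─░╬╬╬··
█╬┄─░╬─┄··
█░░┄─▲┄█··
█┄░░░┄┄╬··
█──┄╬┄─┄··
█·········
█·········

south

█╬░┄█┄····
█░░┄─┄····
█░█─░╬╬╬··
█╬┄─░╬─┄··
█░░┄─┄┄█··
█┄░░░▲┄╬··
█──┄╬┄─┄··
█··░─┄┄█··
█·········
██████████

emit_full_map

┄─┄─···
╬┄┄┄···
┄╬┄──··
┄┄┄╬─··
┄╬┄╬░··
┄░─┄┄··
┄┄┄┄█··
╬░┄█┄··
░░┄─┄··
░█─░╬╬╬
╬┄─░╬─┄
░░┄─┄┄█
┄░░░▲┄╬
──┄╬┄─┄
··░─┄┄█

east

╬░┄█┄·····
░░┄─┄·····
░█─░╬╬╬···
╬┄─░╬─┄█··
░░┄─┄┄█░··
┄░░░┄▲╬┄··
──┄╬┄─┄█··
··░─┄┄█─··
··········
██████████

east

░┄█┄······
░┄─┄······
█─░╬╬╬····
┄─░╬─┄█┄··
░┄─┄┄█░─··
░░░┄┄▲┄┄··
─┄╬┄─┄█╬··
·░─┄┄█─┄··
··········
██████████

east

┄█┄·······
┄─┄·······
─░╬╬╬·····
─░╬─┄█┄┄··
┄─┄┄█░──··
░░┄┄╬▲┄─··
┄╬┄─┄█╬┄··
░─┄┄█─┄░··
··········
██████████

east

█┄········
─┄········
░╬╬╬······
░╬─┄█┄┄┄··
─┄┄█░──╬··
░┄┄╬┄▲─┄··
╬┄─┄█╬┄─··
─┄┄█─┄░█··
··········
██████████

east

┄·········
┄·········
╬╬╬·······
╬─┄█┄┄┄╬··
┄┄█░──╬░··
┄┄╬┄┄▲┄─··
┄─┄█╬┄─┄··
┄┄█─┄░█┄··
··········
██████████

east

··········
··········
╬╬········
─┄█┄┄┄╬┄··
┄█░──╬░─··
┄╬┄┄─▲──··
─┄█╬┄─┄┄··
┄█─┄░█┄╬··
··········
██████████

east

··········
··········
╬·········
┄█┄┄┄╬┄╬··
█░──╬░──··
╬┄┄─┄▲─╬··
┄█╬┄─┄┄█··
█─┄░█┄╬─··
··········
██████████

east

··········
··········
··········
█┄┄┄╬┄╬┄··
░──╬░──┄··
┄┄─┄─▲╬┄··
█╬┄─┄┄█░··
─┄░█┄╬─┄··
··········
██████████

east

··········
··········
··········
┄┄┄╬┄╬┄┄··
──╬░──┄┄··
┄─┄──▲┄┄··
╬┄─┄┄█░░··
┄░█┄╬─┄╬··
··········
██████████

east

··········
··········
··········
┄┄╬┄╬┄┄┄··
─╬░──┄┄┄··
─┄──╬▲┄─··
┄─┄┄█░░█··
░█┄╬─┄╬╬··
··········
██████████

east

··········
··········
··········
┄╬┄╬┄┄┄┄··
╬░──┄┄┄─··
┄──╬┄▲──··
─┄┄█░░█╬··
█┄╬─┄╬╬┄··
··········
██████████

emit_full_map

┄─┄─··············
╬┄┄┄··············
┄╬┄──·············
┄┄┄╬─·············
┄╬┄╬░·············
┄░─┄┄·············
┄┄┄┄█·············
╬░┄█┄·············
░░┄─┄·············
░█─░╬╬╬···········
╬┄─░╬─┄█┄┄┄╬┄╬┄┄┄┄
░░┄─┄┄█░──╬░──┄┄┄─
┄░░░┄┄╬┄┄─┄──╬┄▲──
──┄╬┄─┄█╬┄─┄┄█░░█╬
··░─┄┄█─┄░█┄╬─┄╬╬┄

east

··········
··········
··········
╬┄╬┄┄┄┄╬··
░──┄┄┄─┄··
──╬┄┄▲─█··
┄┄█░░█╬─··
┄╬─┄╬╬┄█··
··········
██████████

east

··········
··········
··········
┄╬┄┄┄┄╬╬··
──┄┄┄─┄░··
─╬┄┄─▲██··
┄█░░█╬─┄··
╬─┄╬╬┄█─··
··········
██████████

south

··········
··········
┄╬┄┄┄┄╬╬··
──┄┄┄─┄░··
─╬┄┄──██··
┄█░░█▲─┄··
╬─┄╬╬┄█─··
···╬─╬┄┄··
██████████
██████████

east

··········
··········
╬┄┄┄┄╬╬···
─┄┄┄─┄░┄··
╬┄┄──██─··
█░░█╬▲┄░··
─┄╬╬┄█─┄··
··╬─╬┄┄┄··
██████████
██████████

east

·········█
·········█
┄┄┄┄╬╬···█
┄┄┄─┄░┄╬·█
┄┄──██─░·█
░░█╬─▲░┄·█
┄╬╬┄█─┄┄·█
·╬─╬┄┄┄┄·█
██████████
██████████

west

··········
··········
╬┄┄┄┄╬╬···
─┄┄┄─┄░┄╬·
╬┄┄──██─░·
█░░█╬▲┄░┄·
─┄╬╬┄█─┄┄·
··╬─╬┄┄┄┄·
██████████
██████████

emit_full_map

┄─┄─··················
╬┄┄┄··················
┄╬┄──·················
┄┄┄╬─·················
┄╬┄╬░·················
┄░─┄┄·················
┄┄┄┄█·················
╬░┄█┄·················
░░┄─┄·················
░█─░╬╬╬···············
╬┄─░╬─┄█┄┄┄╬┄╬┄┄┄┄╬╬··
░░┄─┄┄█░──╬░──┄┄┄─┄░┄╬
┄░░░┄┄╬┄┄─┄──╬┄┄──██─░
──┄╬┄─┄█╬┄─┄┄█░░█╬▲┄░┄
··░─┄┄█─┄░█┄╬─┄╬╬┄█─┄┄
···············╬─╬┄┄┄┄


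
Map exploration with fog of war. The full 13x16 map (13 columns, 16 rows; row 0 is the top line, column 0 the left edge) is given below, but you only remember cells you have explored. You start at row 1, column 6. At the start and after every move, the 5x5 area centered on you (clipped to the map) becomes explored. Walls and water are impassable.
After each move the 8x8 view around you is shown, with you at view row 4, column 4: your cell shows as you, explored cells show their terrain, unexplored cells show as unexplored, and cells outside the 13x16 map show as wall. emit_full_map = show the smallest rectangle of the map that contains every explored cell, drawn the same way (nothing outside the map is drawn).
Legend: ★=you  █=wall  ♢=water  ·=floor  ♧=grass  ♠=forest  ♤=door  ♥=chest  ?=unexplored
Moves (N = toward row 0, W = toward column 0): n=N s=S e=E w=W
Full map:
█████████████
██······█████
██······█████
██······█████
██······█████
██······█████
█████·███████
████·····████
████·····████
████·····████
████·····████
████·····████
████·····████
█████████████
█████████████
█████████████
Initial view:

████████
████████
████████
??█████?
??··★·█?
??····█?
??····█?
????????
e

████████
████████
████████
?██████?
?···★██?
?····██?
?····██?
????????

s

████████
████████
?██████?
?····██?
?···★██?
?····██?
??···██?
????????

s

████████
?██████?
?····██?
?····██?
?···★██?
??···██?
??···██?
????????

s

?██████?
?····██?
?····██?
?····██?
??··★██?
??···██?
??·████?
????????

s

?····██?
?····██?
?····██?
??···██?
??··★██?
??·████?
??····█?
????????

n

?██████?
?····██?
?····██?
?····██?
??··★██?
??···██?
??·████?
??····█?

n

████████
?██████?
?····██?
?····██?
?···★██?
??···██?
??···██?
??·████?

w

████████
??██████
??····██
??····██
??··★·██
??····██
??····██
???·████

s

??██████
??····██
??····██
??····██
??··★·██
??····██
??█·████
???····█

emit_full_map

██████
····██
····██
····██
··★·██
····██
█·████
?····█

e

?██████?
?····██?
?····██?
?····██?
?···★██?
?····██?
?█·████?
??····█?

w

??██████
??····██
??····██
??····██
??··★·██
??····██
??█·████
???····█

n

████████
??██████
??····██
??····██
??··★·██
??····██
??····██
??█·████

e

████████
?██████?
?····██?
?····██?
?···★██?
?····██?
?····██?
?█·████?

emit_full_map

██████
····██
····██
···★██
····██
····██
█·████
?····█


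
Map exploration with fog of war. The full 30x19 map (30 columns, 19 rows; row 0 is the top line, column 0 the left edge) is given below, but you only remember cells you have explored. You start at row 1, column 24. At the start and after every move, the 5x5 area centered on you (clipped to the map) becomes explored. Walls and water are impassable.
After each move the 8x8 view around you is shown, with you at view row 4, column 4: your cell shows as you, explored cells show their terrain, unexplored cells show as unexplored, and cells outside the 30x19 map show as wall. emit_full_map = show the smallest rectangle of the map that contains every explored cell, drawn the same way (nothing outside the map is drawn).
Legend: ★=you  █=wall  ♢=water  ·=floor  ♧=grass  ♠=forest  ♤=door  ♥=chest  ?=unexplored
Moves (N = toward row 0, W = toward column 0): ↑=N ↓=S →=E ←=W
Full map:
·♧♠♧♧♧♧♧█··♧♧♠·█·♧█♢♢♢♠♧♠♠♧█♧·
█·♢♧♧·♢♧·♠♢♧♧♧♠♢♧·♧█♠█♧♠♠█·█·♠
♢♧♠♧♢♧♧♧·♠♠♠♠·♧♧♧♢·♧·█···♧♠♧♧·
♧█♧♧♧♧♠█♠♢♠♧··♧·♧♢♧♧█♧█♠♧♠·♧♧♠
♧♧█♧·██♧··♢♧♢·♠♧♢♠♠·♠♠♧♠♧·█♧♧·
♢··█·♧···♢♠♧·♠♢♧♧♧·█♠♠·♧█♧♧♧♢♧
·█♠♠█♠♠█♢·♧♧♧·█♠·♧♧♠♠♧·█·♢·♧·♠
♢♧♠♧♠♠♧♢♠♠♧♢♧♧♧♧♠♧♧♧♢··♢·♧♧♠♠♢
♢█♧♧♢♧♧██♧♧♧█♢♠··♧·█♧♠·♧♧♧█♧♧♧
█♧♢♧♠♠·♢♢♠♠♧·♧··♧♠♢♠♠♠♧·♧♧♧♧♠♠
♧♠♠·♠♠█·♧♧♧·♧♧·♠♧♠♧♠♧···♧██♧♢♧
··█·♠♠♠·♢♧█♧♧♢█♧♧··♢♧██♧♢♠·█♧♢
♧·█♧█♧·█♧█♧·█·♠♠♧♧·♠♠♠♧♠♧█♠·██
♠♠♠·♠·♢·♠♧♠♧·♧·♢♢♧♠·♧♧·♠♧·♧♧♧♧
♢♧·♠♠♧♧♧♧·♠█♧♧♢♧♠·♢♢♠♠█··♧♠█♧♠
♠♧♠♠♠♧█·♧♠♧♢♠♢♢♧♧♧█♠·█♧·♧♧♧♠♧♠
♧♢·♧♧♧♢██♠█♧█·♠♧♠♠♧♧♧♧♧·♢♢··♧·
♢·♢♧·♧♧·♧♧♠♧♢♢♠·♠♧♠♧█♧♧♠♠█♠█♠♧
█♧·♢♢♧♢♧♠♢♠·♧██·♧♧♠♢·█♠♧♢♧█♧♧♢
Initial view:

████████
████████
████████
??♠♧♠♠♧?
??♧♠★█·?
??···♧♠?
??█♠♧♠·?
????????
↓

████████
████████
??♠♧♠♠♧?
??♧♠♠█·?
??··★♧♠?
??█♠♧♠·?
??♧♠♧·█?
????????

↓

████████
??♠♧♠♠♧?
??♧♠♠█·?
??···♧♠?
??█♠★♠·?
??♧♠♧·█?
??·♧█♧♧?
????????

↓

??♠♧♠♠♧?
??♧♠♠█·?
??···♧♠?
??█♠♧♠·?
??♧♠★·█?
??·♧█♧♧?
??·█·♢·?
????????

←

???♠♧♠♠♧
???♧♠♠█·
??█···♧♠
??♧█♠♧♠·
??♠♧★♧·█
??♠·♧█♧♧
??♧·█·♢·
????????

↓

???♧♠♠█·
??█···♧♠
??♧█♠♧♠·
??♠♧♠♧·█
??♠·★█♧♧
??♧·█·♢·
??··♢·♧?
????????

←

????♧♠♠█
???█···♧
??█♧█♠♧♠
??♠♠♧♠♧·
??♠♠★♧█♧
??♠♧·█·♢
??♢··♢·♧
????????

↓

???█···♧
??█♧█♠♧♠
??♠♠♧♠♧·
??♠♠·♧█♧
??♠♧★█·♢
??♢··♢·♧
??♧♠·♧♧?
????????

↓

??█♧█♠♧♠
??♠♠♧♠♧·
??♠♠·♧█♧
??♠♧·█·♢
??♢·★♢·♧
??♧♠·♧♧?
??♠♠♧·♧?
????????

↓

??♠♠♧♠♧·
??♠♠·♧█♧
??♠♧·█·♢
??♢··♢·♧
??♧♠★♧♧?
??♠♠♧·♧?
??♧···♧?
????????

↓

??♠♠·♧█♧
??♠♧·█·♢
??♢··♢·♧
??♧♠·♧♧?
??♠♠★·♧?
??♧···♧?
??♧██♧♢?
????????

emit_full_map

??♠♧♠♠♧
??♧♠♠█·
?█···♧♠
█♧█♠♧♠·
♠♠♧♠♧·█
♠♠·♧█♧♧
♠♧·█·♢·
♢··♢·♧?
♧♠·♧♧??
♠♠★·♧??
♧···♧??
♧██♧♢??

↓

??♠♧·█·♢
??♢··♢·♧
??♧♠·♧♧?
??♠♠♧·♧?
??♧·★·♧?
??♧██♧♢?
??♠♠♧♠♧?
????????

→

?♠♧·█·♢·
?♢··♢·♧?
?♧♠·♧♧♧?
?♠♠♧·♧♧?
?♧··★♧█?
?♧██♧♢♠?
?♠♠♧♠♧█?
????????

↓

?♢··♢·♧?
?♧♠·♧♧♧?
?♠♠♧·♧♧?
?♧···♧█?
?♧██★♢♠?
?♠♠♧♠♧█?
??♧·♠♧·?
????????

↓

?♧♠·♧♧♧?
?♠♠♧·♧♧?
?♧···♧█?
?♧██♧♢♠?
?♠♠♧★♧█?
??♧·♠♧·?
??♠█··♧?
????????

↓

?♠♠♧·♧♧?
?♧···♧█?
?♧██♧♢♠?
?♠♠♧♠♧█?
??♧·★♧·?
??♠█··♧?
??█♧·♧♧?
????????

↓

?♧···♧█?
?♧██♧♢♠?
?♠♠♧♠♧█?
??♧·♠♧·?
??♠█★·♧?
??█♧·♧♧?
??♧♧·♢♢?
????????

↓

?♧██♧♢♠?
?♠♠♧♠♧█?
??♧·♠♧·?
??♠█··♧?
??█♧★♧♧?
??♧♧·♢♢?
??♧♧♠♠█?
????????

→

♧██♧♢♠??
♠♠♧♠♧█??
?♧·♠♧·♧?
?♠█··♧♠?
?█♧·★♧♧?
?♧♧·♢♢·?
?♧♧♠♠█♠?
????????

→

██♧♢♠???
♠♧♠♧█???
♧·♠♧·♧♧?
♠█··♧♠█?
█♧·♧★♧♠?
♧♧·♢♢··?
♧♧♠♠█♠█?
????????

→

█♧♢♠????
♧♠♧█????
·♠♧·♧♧♧?
█··♧♠█♧?
♧·♧♧★♠♧?
♧·♢♢··♧?
♧♠♠█♠█♠?
????????

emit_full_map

??♠♧♠♠♧??
??♧♠♠█·??
?█···♧♠??
█♧█♠♧♠·??
♠♠♧♠♧·█??
♠♠·♧█♧♧??
♠♧·█·♢·??
♢··♢·♧???
♧♠·♧♧♧???
♠♠♧·♧♧???
♧···♧█???
♧██♧♢♠???
♠♠♧♠♧█???
?♧·♠♧·♧♧♧
?♠█··♧♠█♧
?█♧·♧♧★♠♧
?♧♧·♢♢··♧
?♧♧♠♠█♠█♠

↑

··♧█????
█♧♢♠????
♧♠♧█♠·█?
·♠♧·♧♧♧?
█··♧★█♧?
♧·♧♧♧♠♧?
♧·♢♢··♧?
♧♠♠█♠█♠?

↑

♧·♧♧????
··♧█????
█♧♢♠·█♧?
♧♠♧█♠·█?
·♠♧·★♧♧?
█··♧♠█♧?
♧·♧♧♧♠♧?
♧·♢♢··♧?

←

♠♧·♧♧???
···♧█???
██♧♢♠·█♧
♠♧♠♧█♠·█
♧·♠♧★♧♧♧
♠█··♧♠█♧
█♧·♧♧♧♠♧
♧♧·♢♢··♧

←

♠♠♧·♧♧??
♧···♧█??
♧██♧♢♠·█
♠♠♧♠♧█♠·
?♧·♠★·♧♧
?♠█··♧♠█
?█♧·♧♧♧♠
?♧♧·♢♢··

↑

♧♠·♧♧♧??
♠♠♧·♧♧??
♧···♧██?
♧██♧♢♠·█
♠♠♧♠★█♠·
?♧·♠♧·♧♧
?♠█··♧♠█
?█♧·♧♧♧♠

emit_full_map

??♠♧♠♠♧??
??♧♠♠█·??
?█···♧♠??
█♧█♠♧♠·??
♠♠♧♠♧·█??
♠♠·♧█♧♧??
♠♧·█·♢·??
♢··♢·♧???
♧♠·♧♧♧???
♠♠♧·♧♧???
♧···♧██??
♧██♧♢♠·█♧
♠♠♧♠★█♠·█
?♧·♠♧·♧♧♧
?♠█··♧♠█♧
?█♧·♧♧♧♠♧
?♧♧·♢♢··♧
?♧♧♠♠█♠█♠

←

?♧♠·♧♧♧?
?♠♠♧·♧♧?
?♧···♧██
?♧██♧♢♠·
?♠♠♧★♧█♠
??♧·♠♧·♧
??♠█··♧♠
??█♧·♧♧♧

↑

?♢··♢·♧?
?♧♠·♧♧♧?
?♠♠♧·♧♧?
?♧···♧██
?♧██★♢♠·
?♠♠♧♠♧█♠
??♧·♠♧·♧
??♠█··♧♠

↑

?♠♧·█·♢·
?♢··♢·♧?
?♧♠·♧♧♧?
?♠♠♧·♧♧?
?♧··★♧██
?♧██♧♢♠·
?♠♠♧♠♧█♠
??♧·♠♧·♧

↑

?♠♠·♧█♧♧
?♠♧·█·♢·
?♢··♢·♧?
?♧♠·♧♧♧?
?♠♠♧★♧♧?
?♧···♧██
?♧██♧♢♠·
?♠♠♧♠♧█♠

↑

?♠♠♧♠♧·█
?♠♠·♧█♧♧
?♠♧·█·♢·
?♢··♢·♧?
?♧♠·★♧♧?
?♠♠♧·♧♧?
?♧···♧██
?♧██♧♢♠·

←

??♠♠♧♠♧·
??♠♠·♧█♧
??♠♧·█·♢
??♢··♢·♧
??♧♠★♧♧♧
??♠♠♧·♧♧
??♧···♧█
??♧██♧♢♠

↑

??█♧█♠♧♠
??♠♠♧♠♧·
??♠♠·♧█♧
??♠♧·█·♢
??♢·★♢·♧
??♧♠·♧♧♧
??♠♠♧·♧♧
??♧···♧█

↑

???█···♧
??█♧█♠♧♠
??♠♠♧♠♧·
??♠♠·♧█♧
??♠♧★█·♢
??♢··♢·♧
??♧♠·♧♧♧
??♠♠♧·♧♧

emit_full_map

??♠♧♠♠♧??
??♧♠♠█·??
?█···♧♠??
█♧█♠♧♠·??
♠♠♧♠♧·█??
♠♠·♧█♧♧??
♠♧★█·♢·??
♢··♢·♧???
♧♠·♧♧♧???
♠♠♧·♧♧???
♧···♧██??
♧██♧♢♠·█♧
♠♠♧♠♧█♠·█
?♧·♠♧·♧♧♧
?♠█··♧♠█♧
?█♧·♧♧♧♠♧
?♧♧·♢♢··♧
?♧♧♠♠█♠█♠

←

????█···
???█♧█♠♧
??·♠♠♧♠♧
??█♠♠·♧█
??♠♠★·█·
??♧♢··♢·
??█♧♠·♧♧
???♠♠♧·♧

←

?????█··
????█♧█♠
??♠·♠♠♧♠
??·█♠♠·♧
??♧♠★♧·█
??♧♧♢··♢
??·█♧♠·♧
????♠♠♧·

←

??????█·
?????█♧█
??♠♠·♠♠♧
??♧·█♠♠·
??♧♧★♠♧·
??♧♧♧♢··
??♧·█♧♠·
?????♠♠♧

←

???????█
??????█♧
??♢♠♠·♠♠
??♧♧·█♠♠
??·♧★♠♠♧
??♠♧♧♧♢·
??·♧·█♧♠
??????♠♠

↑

????????
???????█
??♧♢♧♧█♧
??♢♠♠·♠♠
??♧♧★█♠♠
??·♧♧♠♠♧
??♠♧♧♧♢·
??·♧·█♧♠

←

????????
????????
??·♧♢♧♧█
??♧♢♠♠·♠
??♧♧★·█♠
??♠·♧♧♠♠
??♧♠♧♧♧♢
???·♧·█♧

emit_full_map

???????♠♧♠♠♧??
???????♧♠♠█·??
??????█···♧♠??
·♧♢♧♧█♧█♠♧♠·??
♧♢♠♠·♠♠♧♠♧·█??
♧♧★·█♠♠·♧█♧♧??
♠·♧♧♠♠♧·█·♢·??
♧♠♧♧♧♢··♢·♧???
?·♧·█♧♠·♧♧♧???
?????♠♠♧·♧♧???
?????♧···♧██??
?????♧██♧♢♠·█♧
?????♠♠♧♠♧█♠·█
??????♧·♠♧·♧♧♧
??????♠█··♧♠█♧
??????█♧·♧♧♧♠♧
??????♧♧·♢♢··♧
??????♧♧♠♠█♠█♠


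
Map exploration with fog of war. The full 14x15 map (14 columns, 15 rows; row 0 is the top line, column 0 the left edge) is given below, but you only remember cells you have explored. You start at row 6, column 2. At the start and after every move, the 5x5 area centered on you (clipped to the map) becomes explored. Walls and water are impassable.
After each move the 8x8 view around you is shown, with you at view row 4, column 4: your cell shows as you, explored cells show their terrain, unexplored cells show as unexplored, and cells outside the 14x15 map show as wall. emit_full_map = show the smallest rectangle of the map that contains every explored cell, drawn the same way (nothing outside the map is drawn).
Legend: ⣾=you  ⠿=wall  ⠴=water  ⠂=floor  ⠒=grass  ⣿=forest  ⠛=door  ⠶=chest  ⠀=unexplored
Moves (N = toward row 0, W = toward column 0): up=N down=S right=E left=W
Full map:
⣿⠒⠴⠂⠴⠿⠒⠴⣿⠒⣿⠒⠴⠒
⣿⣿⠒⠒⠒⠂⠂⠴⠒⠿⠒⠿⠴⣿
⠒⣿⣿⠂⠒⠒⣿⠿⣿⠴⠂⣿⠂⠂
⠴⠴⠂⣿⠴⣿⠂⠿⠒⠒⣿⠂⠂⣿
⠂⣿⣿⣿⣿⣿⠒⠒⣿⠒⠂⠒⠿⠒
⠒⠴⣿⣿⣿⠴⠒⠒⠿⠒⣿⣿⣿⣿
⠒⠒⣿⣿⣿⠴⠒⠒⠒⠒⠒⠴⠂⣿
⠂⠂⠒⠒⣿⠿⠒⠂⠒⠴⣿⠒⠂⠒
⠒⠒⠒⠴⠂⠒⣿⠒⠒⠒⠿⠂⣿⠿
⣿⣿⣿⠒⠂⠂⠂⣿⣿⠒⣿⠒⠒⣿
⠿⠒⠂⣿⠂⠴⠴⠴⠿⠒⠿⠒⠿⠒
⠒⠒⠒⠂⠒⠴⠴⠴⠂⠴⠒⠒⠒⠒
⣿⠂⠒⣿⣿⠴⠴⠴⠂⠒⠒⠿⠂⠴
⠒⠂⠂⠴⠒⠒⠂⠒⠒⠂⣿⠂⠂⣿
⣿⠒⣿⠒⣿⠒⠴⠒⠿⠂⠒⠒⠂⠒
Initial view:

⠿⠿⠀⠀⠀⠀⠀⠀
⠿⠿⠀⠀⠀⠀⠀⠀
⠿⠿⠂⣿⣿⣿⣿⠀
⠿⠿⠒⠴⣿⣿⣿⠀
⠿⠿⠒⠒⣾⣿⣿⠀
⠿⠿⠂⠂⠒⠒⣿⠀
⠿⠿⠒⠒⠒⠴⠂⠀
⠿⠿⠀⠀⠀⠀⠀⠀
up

⠿⠿⠀⠀⠀⠀⠀⠀
⠿⠿⠀⠀⠀⠀⠀⠀
⠿⠿⠴⠴⠂⣿⠴⠀
⠿⠿⠂⣿⣿⣿⣿⠀
⠿⠿⠒⠴⣾⣿⣿⠀
⠿⠿⠒⠒⣿⣿⣿⠀
⠿⠿⠂⠂⠒⠒⣿⠀
⠿⠿⠒⠒⠒⠴⠂⠀

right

⠿⠀⠀⠀⠀⠀⠀⠀
⠿⠀⠀⠀⠀⠀⠀⠀
⠿⠴⠴⠂⣿⠴⣿⠀
⠿⠂⣿⣿⣿⣿⣿⠀
⠿⠒⠴⣿⣾⣿⠴⠀
⠿⠒⠒⣿⣿⣿⠴⠀
⠿⠂⠂⠒⠒⣿⠿⠀
⠿⠒⠒⠒⠴⠂⠀⠀

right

⠀⠀⠀⠀⠀⠀⠀⠀
⠀⠀⠀⠀⠀⠀⠀⠀
⠴⠴⠂⣿⠴⣿⠂⠀
⠂⣿⣿⣿⣿⣿⠒⠀
⠒⠴⣿⣿⣾⠴⠒⠀
⠒⠒⣿⣿⣿⠴⠒⠀
⠂⠂⠒⠒⣿⠿⠒⠀
⠒⠒⠒⠴⠂⠀⠀⠀

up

⠀⠀⠀⠀⠀⠀⠀⠀
⠀⠀⠀⠀⠀⠀⠀⠀
⠀⠀⣿⠂⠒⠒⣿⠀
⠴⠴⠂⣿⠴⣿⠂⠀
⠂⣿⣿⣿⣾⣿⠒⠀
⠒⠴⣿⣿⣿⠴⠒⠀
⠒⠒⣿⣿⣿⠴⠒⠀
⠂⠂⠒⠒⣿⠿⠒⠀

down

⠀⠀⠀⠀⠀⠀⠀⠀
⠀⠀⣿⠂⠒⠒⣿⠀
⠴⠴⠂⣿⠴⣿⠂⠀
⠂⣿⣿⣿⣿⣿⠒⠀
⠒⠴⣿⣿⣾⠴⠒⠀
⠒⠒⣿⣿⣿⠴⠒⠀
⠂⠂⠒⠒⣿⠿⠒⠀
⠒⠒⠒⠴⠂⠀⠀⠀

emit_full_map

⠀⠀⣿⠂⠒⠒⣿
⠴⠴⠂⣿⠴⣿⠂
⠂⣿⣿⣿⣿⣿⠒
⠒⠴⣿⣿⣾⠴⠒
⠒⠒⣿⣿⣿⠴⠒
⠂⠂⠒⠒⣿⠿⠒
⠒⠒⠒⠴⠂⠀⠀

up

⠀⠀⠀⠀⠀⠀⠀⠀
⠀⠀⠀⠀⠀⠀⠀⠀
⠀⠀⣿⠂⠒⠒⣿⠀
⠴⠴⠂⣿⠴⣿⠂⠀
⠂⣿⣿⣿⣾⣿⠒⠀
⠒⠴⣿⣿⣿⠴⠒⠀
⠒⠒⣿⣿⣿⠴⠒⠀
⠂⠂⠒⠒⣿⠿⠒⠀

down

⠀⠀⠀⠀⠀⠀⠀⠀
⠀⠀⣿⠂⠒⠒⣿⠀
⠴⠴⠂⣿⠴⣿⠂⠀
⠂⣿⣿⣿⣿⣿⠒⠀
⠒⠴⣿⣿⣾⠴⠒⠀
⠒⠒⣿⣿⣿⠴⠒⠀
⠂⠂⠒⠒⣿⠿⠒⠀
⠒⠒⠒⠴⠂⠀⠀⠀


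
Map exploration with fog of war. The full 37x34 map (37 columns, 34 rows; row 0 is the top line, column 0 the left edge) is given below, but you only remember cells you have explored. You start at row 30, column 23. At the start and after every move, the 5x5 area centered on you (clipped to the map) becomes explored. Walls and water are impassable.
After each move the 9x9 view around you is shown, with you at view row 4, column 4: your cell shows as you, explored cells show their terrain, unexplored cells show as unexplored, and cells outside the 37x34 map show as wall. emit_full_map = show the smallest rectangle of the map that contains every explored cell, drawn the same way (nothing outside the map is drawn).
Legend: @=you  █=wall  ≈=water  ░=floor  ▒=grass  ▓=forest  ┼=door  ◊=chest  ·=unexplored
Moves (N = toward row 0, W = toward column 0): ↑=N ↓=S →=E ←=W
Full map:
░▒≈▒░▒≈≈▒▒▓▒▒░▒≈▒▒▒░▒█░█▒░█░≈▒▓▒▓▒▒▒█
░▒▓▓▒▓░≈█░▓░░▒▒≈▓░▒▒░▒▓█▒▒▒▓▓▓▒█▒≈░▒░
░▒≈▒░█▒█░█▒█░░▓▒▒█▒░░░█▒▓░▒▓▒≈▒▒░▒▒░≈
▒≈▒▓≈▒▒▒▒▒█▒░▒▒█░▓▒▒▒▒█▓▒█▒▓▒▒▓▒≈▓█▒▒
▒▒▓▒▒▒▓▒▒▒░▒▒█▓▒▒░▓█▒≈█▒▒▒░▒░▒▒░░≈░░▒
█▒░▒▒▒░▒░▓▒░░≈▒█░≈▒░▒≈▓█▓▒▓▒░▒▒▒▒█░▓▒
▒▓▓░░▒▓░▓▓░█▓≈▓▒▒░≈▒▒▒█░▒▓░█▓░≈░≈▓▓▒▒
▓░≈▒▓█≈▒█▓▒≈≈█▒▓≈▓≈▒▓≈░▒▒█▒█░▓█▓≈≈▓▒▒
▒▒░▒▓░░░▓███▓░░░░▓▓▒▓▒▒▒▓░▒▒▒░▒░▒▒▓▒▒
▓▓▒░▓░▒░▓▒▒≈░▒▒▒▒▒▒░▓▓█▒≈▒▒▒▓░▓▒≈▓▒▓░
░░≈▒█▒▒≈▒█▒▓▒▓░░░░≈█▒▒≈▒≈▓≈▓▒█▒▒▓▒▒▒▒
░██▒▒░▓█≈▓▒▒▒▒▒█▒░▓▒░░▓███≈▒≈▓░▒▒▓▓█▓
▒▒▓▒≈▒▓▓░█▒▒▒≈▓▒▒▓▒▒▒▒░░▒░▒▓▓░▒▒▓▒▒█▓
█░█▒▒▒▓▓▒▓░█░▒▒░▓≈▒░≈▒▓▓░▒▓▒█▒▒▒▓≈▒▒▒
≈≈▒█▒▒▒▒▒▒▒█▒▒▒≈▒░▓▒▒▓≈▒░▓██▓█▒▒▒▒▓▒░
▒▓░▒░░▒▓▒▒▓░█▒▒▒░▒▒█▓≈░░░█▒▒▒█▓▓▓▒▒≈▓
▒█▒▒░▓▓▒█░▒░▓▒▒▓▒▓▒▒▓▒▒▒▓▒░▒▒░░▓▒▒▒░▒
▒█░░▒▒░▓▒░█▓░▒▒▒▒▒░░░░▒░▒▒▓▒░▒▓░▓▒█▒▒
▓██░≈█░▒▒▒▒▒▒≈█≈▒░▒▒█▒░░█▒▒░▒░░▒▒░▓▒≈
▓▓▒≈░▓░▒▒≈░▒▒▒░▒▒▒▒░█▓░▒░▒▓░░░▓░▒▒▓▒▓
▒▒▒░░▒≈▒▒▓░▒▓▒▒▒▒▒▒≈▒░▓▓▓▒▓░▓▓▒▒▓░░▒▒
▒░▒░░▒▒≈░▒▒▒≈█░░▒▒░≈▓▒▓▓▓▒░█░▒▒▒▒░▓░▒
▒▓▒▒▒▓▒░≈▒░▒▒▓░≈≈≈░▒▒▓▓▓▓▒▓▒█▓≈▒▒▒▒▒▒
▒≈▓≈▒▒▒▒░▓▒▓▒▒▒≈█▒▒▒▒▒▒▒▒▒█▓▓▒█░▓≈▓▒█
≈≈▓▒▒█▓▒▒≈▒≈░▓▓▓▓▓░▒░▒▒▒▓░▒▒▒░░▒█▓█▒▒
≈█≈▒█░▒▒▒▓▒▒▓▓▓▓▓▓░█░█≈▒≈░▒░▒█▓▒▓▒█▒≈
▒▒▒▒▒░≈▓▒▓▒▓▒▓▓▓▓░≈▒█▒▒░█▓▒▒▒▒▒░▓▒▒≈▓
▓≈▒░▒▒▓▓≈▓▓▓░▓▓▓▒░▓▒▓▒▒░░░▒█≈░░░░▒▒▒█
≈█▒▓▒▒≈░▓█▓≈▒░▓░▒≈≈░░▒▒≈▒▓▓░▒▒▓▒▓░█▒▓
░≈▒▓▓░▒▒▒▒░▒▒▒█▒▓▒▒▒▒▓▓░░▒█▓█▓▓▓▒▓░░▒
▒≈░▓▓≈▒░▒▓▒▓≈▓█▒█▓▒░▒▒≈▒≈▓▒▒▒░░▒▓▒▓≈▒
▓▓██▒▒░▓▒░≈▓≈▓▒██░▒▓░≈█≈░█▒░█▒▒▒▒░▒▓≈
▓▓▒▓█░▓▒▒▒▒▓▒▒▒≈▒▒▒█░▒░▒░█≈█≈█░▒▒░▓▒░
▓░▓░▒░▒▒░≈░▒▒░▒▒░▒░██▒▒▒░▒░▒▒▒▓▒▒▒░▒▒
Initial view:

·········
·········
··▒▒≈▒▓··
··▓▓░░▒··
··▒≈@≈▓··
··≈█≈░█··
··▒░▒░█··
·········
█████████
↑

·········
·········
··▒▒░░░··
··▒▒≈▒▓··
··▓▓@░▒··
··▒≈▒≈▓··
··≈█≈░█··
··▒░▒░█··
·········

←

·········
·········
··▓▒▒░░░·
··░▒▒≈▒▓·
··▒▓@░░▒·
··▒▒≈▒≈▓·
··░≈█≈░█·
···▒░▒░█·
·········

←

·········
·········
··▒▓▒▒░░░
··░░▒▒≈▒▓
··▒▒@▓░░▒
··░▒▒≈▒≈▓
··▓░≈█≈░█
····▒░▒░█
·········

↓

·········
··▒▓▒▒░░░
··░░▒▒≈▒▓
··▒▒▓▓░░▒
··░▒@≈▒≈▓
··▓░≈█≈░█
··█░▒░▒░█
·········
█████████

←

·········
···▒▓▒▒░░
··≈░░▒▒≈▒
··▒▒▒▓▓░░
··▒░@▒≈▒≈
··▒▓░≈█≈░
··▒█░▒░▒░
·········
█████████

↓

···▒▓▒▒░░
··≈░░▒▒≈▒
··▒▒▒▓▓░░
··▒░▒▒≈▒≈
··▒▓@≈█≈░
··▒█░▒░▒░
··░██▒▒··
█████████
█████████

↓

··≈░░▒▒≈▒
··▒▒▒▓▓░░
··▒░▒▒≈▒≈
··▒▓░≈█≈░
··▒█@▒░▒░
··░██▒▒··
█████████
█████████
█████████

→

·≈░░▒▒≈▒▓
·▒▒▒▓▓░░▒
·▒░▒▒≈▒≈▓
·▒▓░≈█≈░█
·▒█░@░▒░█
·░██▒▒▒··
█████████
█████████
█████████

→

≈░░▒▒≈▒▓·
▒▒▒▓▓░░▒·
▒░▒▒≈▒≈▓·
▒▓░≈█≈░█·
▒█░▒@▒░█·
░██▒▒▒░··
█████████
█████████
█████████

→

░░▒▒≈▒▓··
▒▒▓▓░░▒··
░▒▒≈▒≈▓··
▓░≈█≈░█··
█░▒░@░█··
██▒▒▒░▒··
█████████
█████████
█████████

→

░▒▒≈▒▓···
▒▓▓░░▒···
▒▒≈▒≈▓▒··
░≈█≈░█▒··
░▒░▒@█≈··
█▒▒▒░▒░··
█████████
█████████
█████████

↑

▓▒▒░░░···
░▒▒≈▒▓···
▒▓▓░░▒█··
▒▒≈▒≈▓▒··
░≈█≈@█▒··
░▒░▒░█≈··
█▒▒▒░▒░··
█████████
█████████

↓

░▒▒≈▒▓···
▒▓▓░░▒█··
▒▒≈▒≈▓▒··
░≈█≈░█▒··
░▒░▒@█≈··
█▒▒▒░▒░··
█████████
█████████
█████████

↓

▒▓▓░░▒█··
▒▒≈▒≈▓▒··
░≈█≈░█▒··
░▒░▒░█≈··
█▒▒▒@▒░··
█████████
█████████
█████████
█████████

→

▓▓░░▒█···
▒≈▒≈▓▒···
≈█≈░█▒░··
▒░▒░█≈█··
▒▒▒░@░▒··
█████████
█████████
█████████
█████████

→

▓░░▒█····
≈▒≈▓▒····
█≈░█▒░█··
░▒░█≈█≈··
▒▒░▒@▒▒··
█████████
█████████
█████████
█████████

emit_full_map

·▒▓▒▒░░░···
≈░░▒▒≈▒▓···
▒▒▒▓▓░░▒█··
▒░▒▒≈▒≈▓▒··
▒▓░≈█≈░█▒░█
▒█░▒░▒░█≈█≈
░██▒▒▒░▒@▒▒

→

░░▒█·····
▒≈▓▒·····
≈░█▒░█▒··
▒░█≈█≈█··
▒░▒░@▒▒··
█████████
█████████
█████████
█████████

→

░▒█······
≈▓▒······
░█▒░█▒▒··
░█≈█≈█░··
░▒░▒@▒▓··
█████████
█████████
█████████
█████████

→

▒█·······
▓▒·······
█▒░█▒▒▒··
█≈█≈█░▒··
▒░▒▒@▓▒··
█████████
█████████
█████████
█████████

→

█········
▒········
▒░█▒▒▒▒··
≈█≈█░▒▒··
░▒▒▒@▒▒··
█████████
█████████
█████████
█████████

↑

·········
█········
▒·▒░░▒▓··
▒░█▒▒▒▒··
≈█≈█@▒▒··
░▒▒▒▓▒▒··
█████████
█████████
█████████

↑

·········
·········
█·█▓▓▓▒··
▒·▒░░▒▓··
▒░█▒@▒▒··
≈█≈█░▒▒··
░▒▒▒▓▒▒··
█████████
█████████

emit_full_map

·▒▓▒▒░░░·······
≈░░▒▒≈▒▓·······
▒▒▒▓▓░░▒█·█▓▓▓▒
▒░▒▒≈▒≈▓▒·▒░░▒▓
▒▓░≈█≈░█▒░█▒@▒▒
▒█░▒░▒░█≈█≈█░▒▒
░██▒▒▒░▒░▒▒▒▓▒▒

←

░········
▓········
▒█▓█▓▓▓▒·
▓▒▒▒░░▒▓·
█▒░█@▒▒▒·
█≈█≈█░▒▒·
▒░▒▒▒▓▒▒·
█████████
█████████

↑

·········
░········
▓·░▒▒▓▒··
▒█▓█▓▓▓▒·
▓▒▒▒@░▒▓·
█▒░█▒▒▒▒·
█≈█≈█░▒▒·
▒░▒▒▒▓▒▒·
█████████

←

·········
░░·······
▒▓▓░▒▒▓▒·
░▒█▓█▓▓▓▒
≈▓▒▒@░░▒▓
░█▒░█▒▒▒▒
░█≈█≈█░▒▒
░▒░▒▒▒▓▒▒
█████████

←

·········
░░░······
≈▒▓▓░▒▒▓▒
░░▒█▓█▓▓▓
▒≈▓▒@▒░░▒
≈░█▒░█▒▒▒
▒░█≈█≈█░▒
▒░▒░▒▒▒▓▒
█████████

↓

░░░······
≈▒▓▓░▒▒▓▒
░░▒█▓█▓▓▓
▒≈▓▒▒▒░░▒
≈░█▒@█▒▒▒
▒░█≈█≈█░▒
▒░▒░▒▒▒▓▒
█████████
█████████

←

▒░░░·····
▒≈▒▓▓░▒▒▓
▓░░▒█▓█▓▓
≈▒≈▓▒▒▒░░
█≈░█@░█▒▒
░▒░█≈█≈█░
▒▒░▒░▒▒▒▓
█████████
█████████

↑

·········
▒░░░·····
▒≈▒▓▓░▒▒▓
▓░░▒█▓█▓▓
≈▒≈▓@▒▒░░
█≈░█▒░█▒▒
░▒░█≈█≈█░
▒▒░▒░▒▒▒▓
█████████

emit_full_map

·▒▓▒▒░░░·······
≈░░▒▒≈▒▓▓░▒▒▓▒·
▒▒▒▓▓░░▒█▓█▓▓▓▒
▒░▒▒≈▒≈▓@▒▒░░▒▓
▒▓░≈█≈░█▒░█▒▒▒▒
▒█░▒░▒░█≈█≈█░▒▒
░██▒▒▒░▒░▒▒▒▓▒▒

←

·········
▒▒░░░····
▒▒≈▒▓▓░▒▒
▓▓░░▒█▓█▓
▒≈▒≈@▒▒▒░
≈█≈░█▒░█▒
▒░▒░█≈█≈█
▒▒▒░▒░▒▒▒
█████████

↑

·········
·········
▒▒░░░▒█··
▒▒≈▒▓▓░▒▒
▓▓░░@█▓█▓
▒≈▒≈▓▒▒▒░
≈█≈░█▒░█▒
▒░▒░█≈█≈█
▒▒▒░▒░▒▒▒

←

·········
·········
▓▒▒░░░▒█·
░▒▒≈▒▓▓░▒
▒▓▓░@▒█▓█
▒▒≈▒≈▓▒▒▒
░≈█≈░█▒░█
░▒░▒░█≈█≈
█▒▒▒░▒░▒▒

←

·········
·········
▒▓▒▒░░░▒█
░░▒▒≈▒▓▓░
▒▒▓▓@░▒█▓
░▒▒≈▒≈▓▒▒
▓░≈█≈░█▒░
█░▒░▒░█≈█
██▒▒▒░▒░▒

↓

·········
▒▓▒▒░░░▒█
░░▒▒≈▒▓▓░
▒▒▓▓░░▒█▓
░▒▒≈@≈▓▒▒
▓░≈█≈░█▒░
█░▒░▒░█≈█
██▒▒▒░▒░▒
█████████

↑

·········
·········
▒▓▒▒░░░▒█
░░▒▒≈▒▓▓░
▒▒▓▓@░▒█▓
░▒▒≈▒≈▓▒▒
▓░≈█≈░█▒░
█░▒░▒░█≈█
██▒▒▒░▒░▒

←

·········
·········
·▒▓▒▒░░░▒
≈░░▒▒≈▒▓▓
▒▒▒▓@░░▒█
▒░▒▒≈▒≈▓▒
▒▓░≈█≈░█▒
▒█░▒░▒░█≈
░██▒▒▒░▒░

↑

·········
·········
··█▒▒░█··
·▒▓▒▒░░░▒
≈░░▒@≈▒▓▓
▒▒▒▓▓░░▒█
▒░▒▒≈▒≈▓▒
▒▓░≈█≈░█▒
▒█░▒░▒░█≈

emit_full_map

··█▒▒░█········
·▒▓▒▒░░░▒█·····
≈░░▒@≈▒▓▓░▒▒▓▒·
▒▒▒▓▓░░▒█▓█▓▓▓▒
▒░▒▒≈▒≈▓▒▒▒░░▒▓
▒▓░≈█≈░█▒░█▒▒▒▒
▒█░▒░▒░█≈█≈█░▒▒
░██▒▒▒░▒░▒▒▒▓▒▒
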